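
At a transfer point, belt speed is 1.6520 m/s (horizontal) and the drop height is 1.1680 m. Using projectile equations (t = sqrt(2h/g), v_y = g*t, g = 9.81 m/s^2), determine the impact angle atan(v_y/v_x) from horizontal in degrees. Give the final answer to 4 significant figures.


t = sqrt(2*1.1680/9.81) = 0.48798 s
v_y = 9.81 * 0.48798 = 4.78708 m/s
angle = atan(4.78708 / 1.6520) = 70.96 deg


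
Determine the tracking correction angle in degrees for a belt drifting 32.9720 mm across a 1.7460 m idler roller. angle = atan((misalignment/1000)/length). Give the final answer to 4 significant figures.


misalign_m = 32.9720 / 1000 = 0.032972 m
angle = atan(0.032972 / 1.7460)
angle = 1.082 deg


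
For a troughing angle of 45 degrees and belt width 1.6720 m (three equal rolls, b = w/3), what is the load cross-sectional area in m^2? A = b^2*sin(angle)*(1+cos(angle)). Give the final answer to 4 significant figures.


b = 1.6720/3 = 0.557333 m
A = 0.557333^2 * sin(45 deg) * (1 + cos(45 deg))
A = 0.3750 m^2


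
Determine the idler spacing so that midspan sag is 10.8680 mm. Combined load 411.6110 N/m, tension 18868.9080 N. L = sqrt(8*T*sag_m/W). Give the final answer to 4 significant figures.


sag = 10.8680/1000 = 0.010868 m
L = sqrt(8 * 18868.9080 * 0.010868 / 411.6110)
L = 1.996 m


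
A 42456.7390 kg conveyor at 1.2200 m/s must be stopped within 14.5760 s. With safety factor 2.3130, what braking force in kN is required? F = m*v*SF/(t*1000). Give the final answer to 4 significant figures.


F = 42456.7390 * 1.2200 / 14.5760 * 2.3130 / 1000
F = 8.219 kN


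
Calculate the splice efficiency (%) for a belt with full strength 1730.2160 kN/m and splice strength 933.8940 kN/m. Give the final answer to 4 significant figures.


Eff = 933.8940 / 1730.2160 * 100
Eff = 53.98 %


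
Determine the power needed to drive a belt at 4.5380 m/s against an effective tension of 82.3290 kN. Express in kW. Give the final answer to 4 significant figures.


P = Te * v = 82.3290 * 4.5380
P = 373.6 kW


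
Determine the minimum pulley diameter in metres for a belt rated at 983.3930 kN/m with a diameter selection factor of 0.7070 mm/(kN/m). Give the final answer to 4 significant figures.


D = 983.3930 * 0.7070 / 1000
D = 0.6953 m


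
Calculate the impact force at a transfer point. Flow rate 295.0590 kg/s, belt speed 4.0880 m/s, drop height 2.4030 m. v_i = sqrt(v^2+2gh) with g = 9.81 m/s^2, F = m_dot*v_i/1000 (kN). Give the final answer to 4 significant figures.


v_i = sqrt(4.0880^2 + 2*9.81*2.4030) = 7.99116 m/s
F = 295.0590 * 7.99116 / 1000
F = 2.358 kN


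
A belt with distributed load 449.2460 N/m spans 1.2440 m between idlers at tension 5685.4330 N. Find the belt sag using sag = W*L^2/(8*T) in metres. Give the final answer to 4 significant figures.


sag = 449.2460 * 1.2440^2 / (8 * 5685.4330)
sag = 0.01529 m


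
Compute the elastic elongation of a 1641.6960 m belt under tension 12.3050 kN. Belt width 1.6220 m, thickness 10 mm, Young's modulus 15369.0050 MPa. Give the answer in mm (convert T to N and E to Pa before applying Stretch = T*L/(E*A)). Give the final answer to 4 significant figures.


A = 1.6220 * 0.01 = 0.01622 m^2
Stretch = 12.3050*1000 * 1641.6960 / (15369.0050e6 * 0.01622) * 1000
Stretch = 81.04 mm


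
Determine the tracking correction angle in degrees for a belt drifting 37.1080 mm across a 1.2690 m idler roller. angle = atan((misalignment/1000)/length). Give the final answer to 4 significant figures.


misalign_m = 37.1080 / 1000 = 0.037108 m
angle = atan(0.037108 / 1.2690)
angle = 1.675 deg


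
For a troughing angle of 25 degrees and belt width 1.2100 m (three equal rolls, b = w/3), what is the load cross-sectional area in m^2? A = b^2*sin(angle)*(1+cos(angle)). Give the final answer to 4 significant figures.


b = 1.2100/3 = 0.403333 m
A = 0.403333^2 * sin(25 deg) * (1 + cos(25 deg))
A = 0.1311 m^2


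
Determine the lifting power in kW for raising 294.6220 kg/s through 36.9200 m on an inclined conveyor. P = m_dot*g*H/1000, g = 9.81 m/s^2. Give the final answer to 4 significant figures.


P = 294.6220 * 9.81 * 36.9200 / 1000
P = 106.7 kW


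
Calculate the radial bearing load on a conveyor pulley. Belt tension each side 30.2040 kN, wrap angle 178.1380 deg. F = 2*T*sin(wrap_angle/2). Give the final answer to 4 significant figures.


F = 2 * 30.2040 * sin(178.1380/2 deg)
F = 60.40 kN


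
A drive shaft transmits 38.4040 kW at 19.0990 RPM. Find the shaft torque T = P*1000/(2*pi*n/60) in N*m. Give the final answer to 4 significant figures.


omega = 2*pi*19.0990/60 = 2.00004 rad/s
T = 38.4040*1000 / 2.00004
T = 19200 N*m


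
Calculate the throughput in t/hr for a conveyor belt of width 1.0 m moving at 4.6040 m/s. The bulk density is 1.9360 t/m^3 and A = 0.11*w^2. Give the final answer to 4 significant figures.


A = 0.11 * 1.0^2 = 0.11 m^2
C = 0.11 * 4.6040 * 1.9360 * 3600
C = 3530 t/hr


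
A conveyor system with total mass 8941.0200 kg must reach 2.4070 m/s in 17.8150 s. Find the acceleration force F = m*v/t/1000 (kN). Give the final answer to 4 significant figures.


F = 8941.0200 * 2.4070 / 17.8150 / 1000
F = 1.208 kN


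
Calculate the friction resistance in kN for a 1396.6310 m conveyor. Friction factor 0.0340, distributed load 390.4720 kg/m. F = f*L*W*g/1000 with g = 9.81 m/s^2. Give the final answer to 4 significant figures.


F = 0.0340 * 1396.6310 * 390.4720 * 9.81 / 1000
F = 181.9 kN


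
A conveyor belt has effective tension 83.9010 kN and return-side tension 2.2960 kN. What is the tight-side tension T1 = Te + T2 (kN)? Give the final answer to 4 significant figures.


T1 = Te + T2 = 83.9010 + 2.2960
T1 = 86.20 kN


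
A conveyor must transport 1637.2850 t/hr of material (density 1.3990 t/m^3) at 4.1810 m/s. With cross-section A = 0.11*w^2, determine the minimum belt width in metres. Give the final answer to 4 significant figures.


A_req = 1637.2850 / (4.1810 * 1.3990 * 3600) = 0.0777542 m^2
w = sqrt(0.0777542 / 0.11)
w = 0.8407 m


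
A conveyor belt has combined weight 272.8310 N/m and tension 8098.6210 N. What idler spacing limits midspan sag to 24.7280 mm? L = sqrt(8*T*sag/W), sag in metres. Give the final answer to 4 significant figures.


sag = 24.7280/1000 = 0.024728 m
L = sqrt(8 * 8098.6210 * 0.024728 / 272.8310)
L = 2.423 m


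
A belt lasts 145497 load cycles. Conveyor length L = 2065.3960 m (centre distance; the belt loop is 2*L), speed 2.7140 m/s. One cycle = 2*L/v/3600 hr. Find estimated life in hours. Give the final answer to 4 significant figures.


cycle_time = 2 * 2065.3960 / 2.7140 / 3600 = 0.422786 hr
life = 145497 * 0.422786 = 61510 hours


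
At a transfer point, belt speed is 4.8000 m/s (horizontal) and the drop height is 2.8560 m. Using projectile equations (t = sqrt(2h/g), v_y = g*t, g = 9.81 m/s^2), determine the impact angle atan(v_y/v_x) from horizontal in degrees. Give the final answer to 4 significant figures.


t = sqrt(2*2.8560/9.81) = 0.763062 s
v_y = 9.81 * 0.763062 = 7.48564 m/s
angle = atan(7.48564 / 4.8000) = 57.33 deg


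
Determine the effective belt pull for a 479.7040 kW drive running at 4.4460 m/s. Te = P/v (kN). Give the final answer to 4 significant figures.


Te = P / v = 479.7040 / 4.4460
Te = 107.9 kN


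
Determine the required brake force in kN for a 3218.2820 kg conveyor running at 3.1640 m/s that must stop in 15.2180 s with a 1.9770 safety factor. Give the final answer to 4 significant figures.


F = 3218.2820 * 3.1640 / 15.2180 * 1.9770 / 1000
F = 1.323 kN


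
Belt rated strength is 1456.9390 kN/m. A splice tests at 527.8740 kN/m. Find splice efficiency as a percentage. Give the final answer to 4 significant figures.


Eff = 527.8740 / 1456.9390 * 100
Eff = 36.23 %


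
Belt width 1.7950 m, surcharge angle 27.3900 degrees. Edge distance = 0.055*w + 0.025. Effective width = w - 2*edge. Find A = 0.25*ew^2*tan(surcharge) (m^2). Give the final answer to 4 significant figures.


edge = 0.055*1.7950 + 0.025 = 0.123725 m
ew = 1.7950 - 2*0.123725 = 1.54755 m
A = 0.25 * 1.54755^2 * tan(27.3900 deg)
A = 0.3102 m^2


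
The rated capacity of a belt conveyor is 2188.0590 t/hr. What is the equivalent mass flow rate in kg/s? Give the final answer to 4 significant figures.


m_dot = 2188.0590 * 1000 / 3600
m_dot = 607.8 kg/s


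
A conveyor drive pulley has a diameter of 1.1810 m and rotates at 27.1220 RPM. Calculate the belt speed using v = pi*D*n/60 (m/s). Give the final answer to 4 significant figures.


v = pi * 1.1810 * 27.1220 / 60
v = 1.677 m/s


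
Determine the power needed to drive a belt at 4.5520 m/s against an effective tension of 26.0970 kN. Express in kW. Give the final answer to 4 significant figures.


P = Te * v = 26.0970 * 4.5520
P = 118.8 kW


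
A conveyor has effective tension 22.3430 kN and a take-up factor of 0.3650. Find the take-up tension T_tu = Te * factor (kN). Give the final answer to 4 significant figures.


T_tu = 22.3430 * 0.3650
T_tu = 8.155 kN


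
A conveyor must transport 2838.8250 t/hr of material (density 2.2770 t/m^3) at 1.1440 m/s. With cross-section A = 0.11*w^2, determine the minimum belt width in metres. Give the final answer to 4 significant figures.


A_req = 2838.8250 / (1.1440 * 2.2770 * 3600) = 0.302724 m^2
w = sqrt(0.302724 / 0.11)
w = 1.659 m


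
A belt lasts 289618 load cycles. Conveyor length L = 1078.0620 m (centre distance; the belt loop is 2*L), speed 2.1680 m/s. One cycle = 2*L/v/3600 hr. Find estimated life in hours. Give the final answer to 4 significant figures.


cycle_time = 2 * 1078.0620 / 2.1680 / 3600 = 0.276256 hr
life = 289618 * 0.276256 = 80010 hours


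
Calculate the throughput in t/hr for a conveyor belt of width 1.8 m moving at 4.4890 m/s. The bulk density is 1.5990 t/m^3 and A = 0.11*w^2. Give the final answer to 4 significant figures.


A = 0.11 * 1.8^2 = 0.3564 m^2
C = 0.3564 * 4.4890 * 1.5990 * 3600
C = 9210 t/hr


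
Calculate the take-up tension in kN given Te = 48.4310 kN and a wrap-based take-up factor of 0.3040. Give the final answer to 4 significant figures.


T_tu = 48.4310 * 0.3040
T_tu = 14.72 kN


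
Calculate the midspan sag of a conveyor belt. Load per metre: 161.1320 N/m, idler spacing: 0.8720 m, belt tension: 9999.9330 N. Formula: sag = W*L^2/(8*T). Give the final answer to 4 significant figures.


sag = 161.1320 * 0.8720^2 / (8 * 9999.9330)
sag = 0.001532 m


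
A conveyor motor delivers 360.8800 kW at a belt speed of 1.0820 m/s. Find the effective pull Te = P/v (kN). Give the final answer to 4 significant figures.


Te = P / v = 360.8800 / 1.0820
Te = 333.5 kN


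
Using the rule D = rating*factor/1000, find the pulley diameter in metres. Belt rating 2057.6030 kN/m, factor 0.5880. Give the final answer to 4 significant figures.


D = 2057.6030 * 0.5880 / 1000
D = 1.210 m


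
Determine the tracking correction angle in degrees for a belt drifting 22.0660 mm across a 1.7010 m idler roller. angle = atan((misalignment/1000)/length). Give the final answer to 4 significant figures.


misalign_m = 22.0660 / 1000 = 0.022066 m
angle = atan(0.022066 / 1.7010)
angle = 0.7432 deg


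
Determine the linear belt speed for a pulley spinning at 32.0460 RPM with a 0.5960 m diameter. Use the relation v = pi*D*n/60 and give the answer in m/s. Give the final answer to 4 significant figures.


v = pi * 0.5960 * 32.0460 / 60
v = 1.000 m/s


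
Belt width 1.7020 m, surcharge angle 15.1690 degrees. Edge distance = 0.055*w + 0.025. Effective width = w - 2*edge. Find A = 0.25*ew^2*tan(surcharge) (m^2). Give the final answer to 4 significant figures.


edge = 0.055*1.7020 + 0.025 = 0.11861 m
ew = 1.7020 - 2*0.11861 = 1.46478 m
A = 0.25 * 1.46478^2 * tan(15.1690 deg)
A = 0.1454 m^2


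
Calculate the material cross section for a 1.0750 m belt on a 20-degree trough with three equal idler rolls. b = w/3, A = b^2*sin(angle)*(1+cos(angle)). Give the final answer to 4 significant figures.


b = 1.0750/3 = 0.358333 m
A = 0.358333^2 * sin(20 deg) * (1 + cos(20 deg))
A = 0.08518 m^2


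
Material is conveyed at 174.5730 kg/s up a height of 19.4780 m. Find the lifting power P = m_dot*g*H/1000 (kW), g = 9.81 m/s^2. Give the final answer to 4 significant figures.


P = 174.5730 * 9.81 * 19.4780 / 1000
P = 33.36 kW


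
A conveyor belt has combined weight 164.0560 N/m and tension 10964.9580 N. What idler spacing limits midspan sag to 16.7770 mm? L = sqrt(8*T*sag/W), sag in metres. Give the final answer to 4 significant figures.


sag = 16.7770/1000 = 0.016777 m
L = sqrt(8 * 10964.9580 * 0.016777 / 164.0560)
L = 2.995 m


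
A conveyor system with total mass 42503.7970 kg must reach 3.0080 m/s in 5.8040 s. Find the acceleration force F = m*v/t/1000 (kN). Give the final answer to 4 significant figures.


F = 42503.7970 * 3.0080 / 5.8040 / 1000
F = 22.03 kN


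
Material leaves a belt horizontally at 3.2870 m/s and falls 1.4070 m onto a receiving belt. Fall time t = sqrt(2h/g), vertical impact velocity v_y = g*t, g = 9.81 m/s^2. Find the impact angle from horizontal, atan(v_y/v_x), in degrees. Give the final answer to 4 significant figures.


t = sqrt(2*1.4070/9.81) = 0.535584 s
v_y = 9.81 * 0.535584 = 5.25408 m/s
angle = atan(5.25408 / 3.2870) = 57.97 deg


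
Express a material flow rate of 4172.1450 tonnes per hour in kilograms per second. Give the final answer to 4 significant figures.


m_dot = 4172.1450 * 1000 / 3600
m_dot = 1159 kg/s


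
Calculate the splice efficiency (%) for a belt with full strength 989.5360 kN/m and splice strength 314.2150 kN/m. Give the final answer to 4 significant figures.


Eff = 314.2150 / 989.5360 * 100
Eff = 31.75 %


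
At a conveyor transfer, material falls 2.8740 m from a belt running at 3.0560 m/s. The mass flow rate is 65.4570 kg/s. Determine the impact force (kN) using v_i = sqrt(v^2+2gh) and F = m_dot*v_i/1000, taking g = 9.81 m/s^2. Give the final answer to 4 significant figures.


v_i = sqrt(3.0560^2 + 2*9.81*2.8740) = 8.10722 m/s
F = 65.4570 * 8.10722 / 1000
F = 0.5307 kN


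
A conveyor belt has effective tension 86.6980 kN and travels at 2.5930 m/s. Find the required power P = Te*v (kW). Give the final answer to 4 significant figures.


P = Te * v = 86.6980 * 2.5930
P = 224.8 kW


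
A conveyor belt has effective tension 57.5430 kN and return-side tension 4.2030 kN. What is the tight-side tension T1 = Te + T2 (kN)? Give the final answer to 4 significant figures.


T1 = Te + T2 = 57.5430 + 4.2030
T1 = 61.75 kN


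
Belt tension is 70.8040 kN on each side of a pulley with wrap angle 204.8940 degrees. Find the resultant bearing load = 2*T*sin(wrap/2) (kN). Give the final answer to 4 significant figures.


F = 2 * 70.8040 * sin(204.8940/2 deg)
F = 138.3 kN


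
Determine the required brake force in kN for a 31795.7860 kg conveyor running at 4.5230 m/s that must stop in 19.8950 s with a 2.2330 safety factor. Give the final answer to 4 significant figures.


F = 31795.7860 * 4.5230 / 19.8950 * 2.2330 / 1000
F = 16.14 kN


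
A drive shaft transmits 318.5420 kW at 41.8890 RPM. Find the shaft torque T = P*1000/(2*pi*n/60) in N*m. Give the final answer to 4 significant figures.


omega = 2*pi*41.8890/60 = 4.38661 rad/s
T = 318.5420*1000 / 4.38661
T = 72620 N*m


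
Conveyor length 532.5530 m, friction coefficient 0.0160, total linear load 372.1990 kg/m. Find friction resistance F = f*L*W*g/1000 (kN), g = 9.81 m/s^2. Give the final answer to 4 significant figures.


F = 0.0160 * 532.5530 * 372.1990 * 9.81 / 1000
F = 31.11 kN


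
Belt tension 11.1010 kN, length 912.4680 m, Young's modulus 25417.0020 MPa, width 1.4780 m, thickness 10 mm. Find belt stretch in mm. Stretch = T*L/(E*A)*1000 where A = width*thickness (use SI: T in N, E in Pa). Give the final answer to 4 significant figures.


A = 1.4780 * 0.01 = 0.01478 m^2
Stretch = 11.1010*1000 * 912.4680 / (25417.0020e6 * 0.01478) * 1000
Stretch = 26.96 mm


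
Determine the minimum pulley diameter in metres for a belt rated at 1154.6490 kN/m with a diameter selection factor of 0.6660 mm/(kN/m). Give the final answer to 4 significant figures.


D = 1154.6490 * 0.6660 / 1000
D = 0.7690 m


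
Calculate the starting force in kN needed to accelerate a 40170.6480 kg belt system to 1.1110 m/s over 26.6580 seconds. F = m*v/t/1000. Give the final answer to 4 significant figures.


F = 40170.6480 * 1.1110 / 26.6580 / 1000
F = 1.674 kN


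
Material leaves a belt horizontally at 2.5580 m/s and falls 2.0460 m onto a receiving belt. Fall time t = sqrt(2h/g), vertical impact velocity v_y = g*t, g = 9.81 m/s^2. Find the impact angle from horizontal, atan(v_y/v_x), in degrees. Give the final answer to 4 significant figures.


t = sqrt(2*2.0460/9.81) = 0.645852 s
v_y = 9.81 * 0.645852 = 6.33581 m/s
angle = atan(6.33581 / 2.5580) = 68.01 deg


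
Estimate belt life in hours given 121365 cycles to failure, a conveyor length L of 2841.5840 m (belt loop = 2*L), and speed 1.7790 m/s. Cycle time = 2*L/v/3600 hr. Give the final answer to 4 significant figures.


cycle_time = 2 * 2841.5840 / 1.7790 / 3600 = 0.887385 hr
life = 121365 * 0.887385 = 107700 hours


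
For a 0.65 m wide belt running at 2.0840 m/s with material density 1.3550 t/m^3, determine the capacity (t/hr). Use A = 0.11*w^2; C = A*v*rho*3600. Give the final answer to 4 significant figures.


A = 0.11 * 0.65^2 = 0.046475 m^2
C = 0.046475 * 2.0840 * 1.3550 * 3600
C = 472.5 t/hr


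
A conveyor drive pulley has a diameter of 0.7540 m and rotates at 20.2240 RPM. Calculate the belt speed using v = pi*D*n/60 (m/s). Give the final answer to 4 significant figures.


v = pi * 0.7540 * 20.2240 / 60
v = 0.7984 m/s


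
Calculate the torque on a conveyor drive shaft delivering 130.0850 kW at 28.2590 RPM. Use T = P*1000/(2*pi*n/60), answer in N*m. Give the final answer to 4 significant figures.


omega = 2*pi*28.2590/60 = 2.95928 rad/s
T = 130.0850*1000 / 2.95928
T = 43960 N*m


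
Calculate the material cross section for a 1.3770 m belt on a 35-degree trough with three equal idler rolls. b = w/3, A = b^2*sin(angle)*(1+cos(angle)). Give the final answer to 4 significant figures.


b = 1.3770/3 = 0.459 m
A = 0.459^2 * sin(35 deg) * (1 + cos(35 deg))
A = 0.2198 m^2


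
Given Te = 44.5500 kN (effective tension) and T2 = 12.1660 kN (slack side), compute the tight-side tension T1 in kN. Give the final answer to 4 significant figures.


T1 = Te + T2 = 44.5500 + 12.1660
T1 = 56.72 kN


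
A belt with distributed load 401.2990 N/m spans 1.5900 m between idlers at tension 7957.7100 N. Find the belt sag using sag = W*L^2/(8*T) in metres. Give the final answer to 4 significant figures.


sag = 401.2990 * 1.5900^2 / (8 * 7957.7100)
sag = 0.01594 m


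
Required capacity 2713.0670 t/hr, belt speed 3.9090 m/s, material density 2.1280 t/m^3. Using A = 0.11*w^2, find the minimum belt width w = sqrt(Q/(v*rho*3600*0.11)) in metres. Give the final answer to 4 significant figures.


A_req = 2713.0670 / (3.9090 * 2.1280 * 3600) = 0.0905984 m^2
w = sqrt(0.0905984 / 0.11)
w = 0.9075 m


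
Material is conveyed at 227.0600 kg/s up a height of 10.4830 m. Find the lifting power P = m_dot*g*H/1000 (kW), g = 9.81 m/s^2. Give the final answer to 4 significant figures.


P = 227.0600 * 9.81 * 10.4830 / 1000
P = 23.35 kW


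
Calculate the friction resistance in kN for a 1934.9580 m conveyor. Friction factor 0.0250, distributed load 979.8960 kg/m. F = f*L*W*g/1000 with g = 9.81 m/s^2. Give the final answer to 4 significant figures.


F = 0.0250 * 1934.9580 * 979.8960 * 9.81 / 1000
F = 465.0 kN


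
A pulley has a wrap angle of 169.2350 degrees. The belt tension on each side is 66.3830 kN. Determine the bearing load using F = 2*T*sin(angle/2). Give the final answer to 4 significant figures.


F = 2 * 66.3830 * sin(169.2350/2 deg)
F = 132.2 kN


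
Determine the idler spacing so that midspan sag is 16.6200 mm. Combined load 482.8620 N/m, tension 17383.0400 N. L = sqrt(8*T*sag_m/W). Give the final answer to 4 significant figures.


sag = 16.6200/1000 = 0.016620 m
L = sqrt(8 * 17383.0400 * 0.016620 / 482.8620)
L = 2.188 m


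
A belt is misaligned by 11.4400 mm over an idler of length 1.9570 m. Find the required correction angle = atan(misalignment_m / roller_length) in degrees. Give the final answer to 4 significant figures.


misalign_m = 11.4400 / 1000 = 0.011440 m
angle = atan(0.011440 / 1.9570)
angle = 0.3349 deg


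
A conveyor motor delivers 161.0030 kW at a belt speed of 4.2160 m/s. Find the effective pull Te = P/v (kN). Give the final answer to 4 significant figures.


Te = P / v = 161.0030 / 4.2160
Te = 38.19 kN


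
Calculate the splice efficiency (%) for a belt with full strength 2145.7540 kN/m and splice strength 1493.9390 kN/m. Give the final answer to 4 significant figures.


Eff = 1493.9390 / 2145.7540 * 100
Eff = 69.62 %


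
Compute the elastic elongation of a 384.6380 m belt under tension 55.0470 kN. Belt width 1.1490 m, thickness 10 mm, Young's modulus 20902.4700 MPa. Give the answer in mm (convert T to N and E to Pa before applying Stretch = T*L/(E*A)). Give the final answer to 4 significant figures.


A = 1.1490 * 0.01 = 0.01149 m^2
Stretch = 55.0470*1000 * 384.6380 / (20902.4700e6 * 0.01149) * 1000
Stretch = 88.16 mm


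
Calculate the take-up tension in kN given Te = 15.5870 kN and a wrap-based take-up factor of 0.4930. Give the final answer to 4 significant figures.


T_tu = 15.5870 * 0.4930
T_tu = 7.684 kN


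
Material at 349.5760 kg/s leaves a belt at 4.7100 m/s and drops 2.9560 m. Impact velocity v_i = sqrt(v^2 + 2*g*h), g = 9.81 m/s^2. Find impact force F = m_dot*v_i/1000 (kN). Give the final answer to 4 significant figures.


v_i = sqrt(4.7100^2 + 2*9.81*2.9560) = 8.95437 m/s
F = 349.5760 * 8.95437 / 1000
F = 3.130 kN


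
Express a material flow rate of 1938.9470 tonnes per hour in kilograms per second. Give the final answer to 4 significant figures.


m_dot = 1938.9470 * 1000 / 3600
m_dot = 538.6 kg/s


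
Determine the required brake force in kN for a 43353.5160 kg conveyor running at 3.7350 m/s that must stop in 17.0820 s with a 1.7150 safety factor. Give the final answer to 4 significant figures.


F = 43353.5160 * 3.7350 / 17.0820 * 1.7150 / 1000
F = 16.26 kN


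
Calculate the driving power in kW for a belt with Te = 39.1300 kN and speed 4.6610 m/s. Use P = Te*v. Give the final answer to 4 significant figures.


P = Te * v = 39.1300 * 4.6610
P = 182.4 kW


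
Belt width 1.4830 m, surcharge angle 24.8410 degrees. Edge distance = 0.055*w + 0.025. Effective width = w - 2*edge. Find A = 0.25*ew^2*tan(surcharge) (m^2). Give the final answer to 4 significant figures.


edge = 0.055*1.4830 + 0.025 = 0.106565 m
ew = 1.4830 - 2*0.106565 = 1.26987 m
A = 0.25 * 1.26987^2 * tan(24.8410 deg)
A = 0.1866 m^2


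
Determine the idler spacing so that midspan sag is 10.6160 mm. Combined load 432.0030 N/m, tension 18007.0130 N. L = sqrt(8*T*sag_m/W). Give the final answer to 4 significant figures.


sag = 10.6160/1000 = 0.010616 m
L = sqrt(8 * 18007.0130 * 0.010616 / 432.0030)
L = 1.881 m


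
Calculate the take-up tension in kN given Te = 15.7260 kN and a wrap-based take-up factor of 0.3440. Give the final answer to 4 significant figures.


T_tu = 15.7260 * 0.3440
T_tu = 5.410 kN


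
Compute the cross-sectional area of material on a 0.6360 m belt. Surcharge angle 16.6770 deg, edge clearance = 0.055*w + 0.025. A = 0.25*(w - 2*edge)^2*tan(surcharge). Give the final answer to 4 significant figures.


edge = 0.055*0.6360 + 0.025 = 0.05998 m
ew = 0.6360 - 2*0.05998 = 0.51604 m
A = 0.25 * 0.51604^2 * tan(16.6770 deg)
A = 0.01994 m^2


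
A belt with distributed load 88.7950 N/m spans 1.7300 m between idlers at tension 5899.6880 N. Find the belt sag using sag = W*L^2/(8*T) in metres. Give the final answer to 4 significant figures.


sag = 88.7950 * 1.7300^2 / (8 * 5899.6880)
sag = 0.005631 m


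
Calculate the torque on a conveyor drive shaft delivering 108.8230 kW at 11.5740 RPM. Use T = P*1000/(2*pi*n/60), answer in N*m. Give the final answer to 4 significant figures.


omega = 2*pi*11.5740/60 = 1.21203 rad/s
T = 108.8230*1000 / 1.21203
T = 89790 N*m


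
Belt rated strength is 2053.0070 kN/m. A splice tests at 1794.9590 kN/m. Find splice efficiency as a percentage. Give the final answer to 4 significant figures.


Eff = 1794.9590 / 2053.0070 * 100
Eff = 87.43 %


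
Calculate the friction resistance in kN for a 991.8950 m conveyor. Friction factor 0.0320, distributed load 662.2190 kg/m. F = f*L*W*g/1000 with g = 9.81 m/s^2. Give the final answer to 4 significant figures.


F = 0.0320 * 991.8950 * 662.2190 * 9.81 / 1000
F = 206.2 kN


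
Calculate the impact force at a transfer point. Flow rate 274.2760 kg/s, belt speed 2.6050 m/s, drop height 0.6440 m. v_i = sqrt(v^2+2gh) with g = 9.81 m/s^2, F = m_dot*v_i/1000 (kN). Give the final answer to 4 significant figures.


v_i = sqrt(2.6050^2 + 2*9.81*0.6440) = 4.40696 m/s
F = 274.2760 * 4.40696 / 1000
F = 1.209 kN


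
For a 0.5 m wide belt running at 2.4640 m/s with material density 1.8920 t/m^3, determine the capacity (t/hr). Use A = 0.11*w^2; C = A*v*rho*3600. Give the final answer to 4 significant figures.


A = 0.11 * 0.5^2 = 0.0275 m^2
C = 0.0275 * 2.4640 * 1.8920 * 3600
C = 461.5 t/hr


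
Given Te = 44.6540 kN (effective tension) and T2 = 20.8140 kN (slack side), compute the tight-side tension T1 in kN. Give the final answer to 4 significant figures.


T1 = Te + T2 = 44.6540 + 20.8140
T1 = 65.47 kN


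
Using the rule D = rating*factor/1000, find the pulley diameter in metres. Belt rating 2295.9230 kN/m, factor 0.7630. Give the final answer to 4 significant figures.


D = 2295.9230 * 0.7630 / 1000
D = 1.752 m


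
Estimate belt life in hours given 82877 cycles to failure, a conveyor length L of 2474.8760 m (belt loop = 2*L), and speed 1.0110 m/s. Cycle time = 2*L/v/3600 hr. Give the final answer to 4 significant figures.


cycle_time = 2 * 2474.8760 / 1.0110 / 3600 = 1.35997 hr
life = 82877 * 1.35997 = 112700 hours


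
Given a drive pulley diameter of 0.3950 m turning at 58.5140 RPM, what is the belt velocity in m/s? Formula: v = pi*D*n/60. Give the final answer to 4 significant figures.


v = pi * 0.3950 * 58.5140 / 60
v = 1.210 m/s


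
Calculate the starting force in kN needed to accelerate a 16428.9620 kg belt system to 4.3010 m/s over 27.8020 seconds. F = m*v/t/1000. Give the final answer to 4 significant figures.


F = 16428.9620 * 4.3010 / 27.8020 / 1000
F = 2.542 kN


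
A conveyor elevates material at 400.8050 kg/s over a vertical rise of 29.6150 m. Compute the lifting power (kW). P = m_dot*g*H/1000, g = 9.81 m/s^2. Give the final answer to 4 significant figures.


P = 400.8050 * 9.81 * 29.6150 / 1000
P = 116.4 kW


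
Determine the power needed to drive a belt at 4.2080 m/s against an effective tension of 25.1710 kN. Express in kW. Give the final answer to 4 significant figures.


P = Te * v = 25.1710 * 4.2080
P = 105.9 kW


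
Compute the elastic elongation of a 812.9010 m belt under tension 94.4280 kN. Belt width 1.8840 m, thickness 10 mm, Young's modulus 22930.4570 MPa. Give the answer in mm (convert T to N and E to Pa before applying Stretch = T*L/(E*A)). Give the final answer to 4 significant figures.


A = 1.8840 * 0.01 = 0.01884 m^2
Stretch = 94.4280*1000 * 812.9010 / (22930.4570e6 * 0.01884) * 1000
Stretch = 177.7 mm


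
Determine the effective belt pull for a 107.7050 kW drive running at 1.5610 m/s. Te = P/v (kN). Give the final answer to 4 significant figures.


Te = P / v = 107.7050 / 1.5610
Te = 69.00 kN


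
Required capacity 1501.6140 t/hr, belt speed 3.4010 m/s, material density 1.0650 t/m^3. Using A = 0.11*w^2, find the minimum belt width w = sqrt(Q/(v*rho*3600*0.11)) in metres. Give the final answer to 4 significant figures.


A_req = 1501.6140 / (3.4010 * 1.0650 * 3600) = 0.115159 m^2
w = sqrt(0.115159 / 0.11)
w = 1.023 m


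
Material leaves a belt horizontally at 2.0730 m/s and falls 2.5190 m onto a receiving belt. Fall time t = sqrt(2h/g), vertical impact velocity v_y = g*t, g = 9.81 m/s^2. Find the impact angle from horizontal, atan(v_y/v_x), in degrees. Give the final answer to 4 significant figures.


t = sqrt(2*2.5190/9.81) = 0.716629 s
v_y = 9.81 * 0.716629 = 7.03013 m/s
angle = atan(7.03013 / 2.0730) = 73.57 deg


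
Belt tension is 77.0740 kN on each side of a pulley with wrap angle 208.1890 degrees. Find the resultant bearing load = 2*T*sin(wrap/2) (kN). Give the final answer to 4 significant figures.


F = 2 * 77.0740 * sin(208.1890/2 deg)
F = 149.5 kN


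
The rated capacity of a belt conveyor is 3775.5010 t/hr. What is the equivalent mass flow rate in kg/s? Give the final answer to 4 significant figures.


m_dot = 3775.5010 * 1000 / 3600
m_dot = 1049 kg/s


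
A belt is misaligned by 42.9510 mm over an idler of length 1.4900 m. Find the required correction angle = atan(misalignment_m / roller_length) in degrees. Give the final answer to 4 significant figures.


misalign_m = 42.9510 / 1000 = 0.042951 m
angle = atan(0.042951 / 1.4900)
angle = 1.651 deg


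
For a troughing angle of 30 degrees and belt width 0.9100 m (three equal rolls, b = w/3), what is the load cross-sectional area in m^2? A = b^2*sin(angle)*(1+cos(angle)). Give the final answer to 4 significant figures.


b = 0.9100/3 = 0.303333 m
A = 0.303333^2 * sin(30 deg) * (1 + cos(30 deg))
A = 0.08585 m^2


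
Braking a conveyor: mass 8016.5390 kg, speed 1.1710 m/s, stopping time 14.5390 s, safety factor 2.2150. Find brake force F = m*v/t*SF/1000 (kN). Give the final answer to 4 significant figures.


F = 8016.5390 * 1.1710 / 14.5390 * 2.2150 / 1000
F = 1.430 kN


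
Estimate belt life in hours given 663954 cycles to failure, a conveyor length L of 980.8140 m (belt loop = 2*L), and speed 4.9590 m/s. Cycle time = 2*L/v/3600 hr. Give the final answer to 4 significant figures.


cycle_time = 2 * 980.8140 / 4.9590 / 3600 = 0.10988 hr
life = 663954 * 0.10988 = 72960 hours


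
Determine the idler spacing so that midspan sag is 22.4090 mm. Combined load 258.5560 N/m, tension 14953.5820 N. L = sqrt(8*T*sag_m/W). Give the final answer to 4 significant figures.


sag = 22.4090/1000 = 0.022409 m
L = sqrt(8 * 14953.5820 * 0.022409 / 258.5560)
L = 3.220 m


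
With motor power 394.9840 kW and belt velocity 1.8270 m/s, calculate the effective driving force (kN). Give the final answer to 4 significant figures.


Te = P / v = 394.9840 / 1.8270
Te = 216.2 kN


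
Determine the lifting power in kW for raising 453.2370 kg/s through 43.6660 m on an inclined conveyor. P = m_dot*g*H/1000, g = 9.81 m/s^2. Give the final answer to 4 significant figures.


P = 453.2370 * 9.81 * 43.6660 / 1000
P = 194.2 kW


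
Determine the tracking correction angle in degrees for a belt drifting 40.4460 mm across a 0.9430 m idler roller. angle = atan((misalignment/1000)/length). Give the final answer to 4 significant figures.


misalign_m = 40.4460 / 1000 = 0.040446 m
angle = atan(0.040446 / 0.9430)
angle = 2.456 deg


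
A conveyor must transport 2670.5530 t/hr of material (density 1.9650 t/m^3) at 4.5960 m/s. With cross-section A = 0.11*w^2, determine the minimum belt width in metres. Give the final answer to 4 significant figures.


A_req = 2670.5530 / (4.5960 * 1.9650 * 3600) = 0.0821403 m^2
w = sqrt(0.0821403 / 0.11)
w = 0.8641 m


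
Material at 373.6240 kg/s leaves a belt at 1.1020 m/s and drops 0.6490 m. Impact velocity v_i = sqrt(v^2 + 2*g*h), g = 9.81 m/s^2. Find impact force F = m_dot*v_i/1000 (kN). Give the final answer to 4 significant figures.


v_i = sqrt(1.1020^2 + 2*9.81*0.6490) = 3.73467 m/s
F = 373.6240 * 3.73467 / 1000
F = 1.395 kN


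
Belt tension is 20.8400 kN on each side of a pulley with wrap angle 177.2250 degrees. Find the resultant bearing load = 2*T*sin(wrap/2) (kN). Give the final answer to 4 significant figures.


F = 2 * 20.8400 * sin(177.2250/2 deg)
F = 41.67 kN


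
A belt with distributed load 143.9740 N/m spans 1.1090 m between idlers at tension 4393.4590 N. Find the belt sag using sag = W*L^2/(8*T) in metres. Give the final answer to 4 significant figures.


sag = 143.9740 * 1.1090^2 / (8 * 4393.4590)
sag = 0.005038 m


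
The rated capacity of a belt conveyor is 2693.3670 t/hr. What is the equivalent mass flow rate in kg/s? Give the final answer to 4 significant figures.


m_dot = 2693.3670 * 1000 / 3600
m_dot = 748.2 kg/s


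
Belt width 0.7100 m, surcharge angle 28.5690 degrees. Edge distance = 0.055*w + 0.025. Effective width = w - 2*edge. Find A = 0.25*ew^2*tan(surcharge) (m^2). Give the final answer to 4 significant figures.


edge = 0.055*0.7100 + 0.025 = 0.06405 m
ew = 0.7100 - 2*0.06405 = 0.5819 m
A = 0.25 * 0.5819^2 * tan(28.5690 deg)
A = 0.04609 m^2


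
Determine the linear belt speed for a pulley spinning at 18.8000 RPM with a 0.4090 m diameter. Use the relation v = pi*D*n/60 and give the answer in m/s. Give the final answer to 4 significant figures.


v = pi * 0.4090 * 18.8000 / 60
v = 0.4026 m/s


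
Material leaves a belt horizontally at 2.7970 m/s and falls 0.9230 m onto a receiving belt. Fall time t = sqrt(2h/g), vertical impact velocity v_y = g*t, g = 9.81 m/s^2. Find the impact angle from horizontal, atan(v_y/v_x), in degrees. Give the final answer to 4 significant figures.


t = sqrt(2*0.9230/9.81) = 0.433792 s
v_y = 9.81 * 0.433792 = 4.2555 m/s
angle = atan(4.2555 / 2.7970) = 56.68 deg


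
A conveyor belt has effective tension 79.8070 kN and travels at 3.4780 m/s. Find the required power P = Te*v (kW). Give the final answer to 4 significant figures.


P = Te * v = 79.8070 * 3.4780
P = 277.6 kW


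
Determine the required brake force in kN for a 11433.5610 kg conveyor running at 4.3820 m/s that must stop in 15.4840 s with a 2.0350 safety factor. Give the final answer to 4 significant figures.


F = 11433.5610 * 4.3820 / 15.4840 * 2.0350 / 1000
F = 6.585 kN


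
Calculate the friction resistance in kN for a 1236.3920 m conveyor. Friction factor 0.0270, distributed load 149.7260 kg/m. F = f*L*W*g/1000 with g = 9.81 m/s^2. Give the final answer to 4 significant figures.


F = 0.0270 * 1236.3920 * 149.7260 * 9.81 / 1000
F = 49.03 kN


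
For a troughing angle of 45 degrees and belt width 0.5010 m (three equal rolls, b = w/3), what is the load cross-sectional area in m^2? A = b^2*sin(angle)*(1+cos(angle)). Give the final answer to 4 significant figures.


b = 0.5010/3 = 0.167 m
A = 0.167^2 * sin(45 deg) * (1 + cos(45 deg))
A = 0.03367 m^2


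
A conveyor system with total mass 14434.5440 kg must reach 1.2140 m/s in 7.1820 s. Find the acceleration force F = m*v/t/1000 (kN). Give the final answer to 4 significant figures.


F = 14434.5440 * 1.2140 / 7.1820 / 1000
F = 2.440 kN


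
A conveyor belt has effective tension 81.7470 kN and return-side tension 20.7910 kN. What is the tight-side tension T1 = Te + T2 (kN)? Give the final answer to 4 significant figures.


T1 = Te + T2 = 81.7470 + 20.7910
T1 = 102.5 kN


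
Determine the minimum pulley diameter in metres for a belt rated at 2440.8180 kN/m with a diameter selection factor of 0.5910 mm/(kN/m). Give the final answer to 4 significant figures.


D = 2440.8180 * 0.5910 / 1000
D = 1.443 m


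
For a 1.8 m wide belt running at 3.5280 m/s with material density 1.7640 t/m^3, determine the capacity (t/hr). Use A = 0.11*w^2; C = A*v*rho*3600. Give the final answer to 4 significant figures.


A = 0.11 * 1.8^2 = 0.3564 m^2
C = 0.3564 * 3.5280 * 1.7640 * 3600
C = 7985 t/hr


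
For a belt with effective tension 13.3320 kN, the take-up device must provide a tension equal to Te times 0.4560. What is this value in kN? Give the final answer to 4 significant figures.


T_tu = 13.3320 * 0.4560
T_tu = 6.079 kN


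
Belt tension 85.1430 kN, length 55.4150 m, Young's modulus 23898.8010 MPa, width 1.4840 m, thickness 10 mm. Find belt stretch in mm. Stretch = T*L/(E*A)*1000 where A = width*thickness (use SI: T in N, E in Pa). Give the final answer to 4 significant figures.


A = 1.4840 * 0.01 = 0.01484 m^2
Stretch = 85.1430*1000 * 55.4150 / (23898.8010e6 * 0.01484) * 1000
Stretch = 13.30 mm


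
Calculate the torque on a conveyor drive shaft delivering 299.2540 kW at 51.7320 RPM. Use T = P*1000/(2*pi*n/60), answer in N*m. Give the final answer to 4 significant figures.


omega = 2*pi*51.7320/60 = 5.41736 rad/s
T = 299.2540*1000 / 5.41736
T = 55240 N*m


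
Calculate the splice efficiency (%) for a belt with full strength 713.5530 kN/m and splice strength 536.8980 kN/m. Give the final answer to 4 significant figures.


Eff = 536.8980 / 713.5530 * 100
Eff = 75.24 %


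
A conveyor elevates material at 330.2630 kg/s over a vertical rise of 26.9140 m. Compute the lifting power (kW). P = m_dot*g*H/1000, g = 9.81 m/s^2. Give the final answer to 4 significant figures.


P = 330.2630 * 9.81 * 26.9140 / 1000
P = 87.20 kW


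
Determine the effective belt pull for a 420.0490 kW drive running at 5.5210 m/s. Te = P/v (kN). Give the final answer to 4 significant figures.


Te = P / v = 420.0490 / 5.5210
Te = 76.08 kN


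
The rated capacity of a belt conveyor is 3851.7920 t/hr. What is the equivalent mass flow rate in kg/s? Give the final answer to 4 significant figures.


m_dot = 3851.7920 * 1000 / 3600
m_dot = 1070 kg/s


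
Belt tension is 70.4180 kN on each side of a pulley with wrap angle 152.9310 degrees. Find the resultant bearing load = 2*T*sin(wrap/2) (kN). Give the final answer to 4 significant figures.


F = 2 * 70.4180 * sin(152.9310/2 deg)
F = 136.9 kN


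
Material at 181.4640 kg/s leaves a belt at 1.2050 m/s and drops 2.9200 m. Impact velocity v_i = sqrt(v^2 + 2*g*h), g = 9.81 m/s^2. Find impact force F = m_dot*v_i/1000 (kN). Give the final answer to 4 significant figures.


v_i = sqrt(1.2050^2 + 2*9.81*2.9200) = 7.66436 m/s
F = 181.4640 * 7.66436 / 1000
F = 1.391 kN


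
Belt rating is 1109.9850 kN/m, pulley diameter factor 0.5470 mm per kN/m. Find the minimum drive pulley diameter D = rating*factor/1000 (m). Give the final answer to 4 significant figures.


D = 1109.9850 * 0.5470 / 1000
D = 0.6072 m


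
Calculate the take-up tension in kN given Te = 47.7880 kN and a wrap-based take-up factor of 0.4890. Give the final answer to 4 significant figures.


T_tu = 47.7880 * 0.4890
T_tu = 23.37 kN


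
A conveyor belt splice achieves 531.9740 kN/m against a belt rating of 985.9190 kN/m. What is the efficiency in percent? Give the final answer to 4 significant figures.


Eff = 531.9740 / 985.9190 * 100
Eff = 53.96 %


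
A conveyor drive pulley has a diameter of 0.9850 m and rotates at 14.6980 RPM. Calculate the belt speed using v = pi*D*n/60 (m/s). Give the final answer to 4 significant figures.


v = pi * 0.9850 * 14.6980 / 60
v = 0.7580 m/s


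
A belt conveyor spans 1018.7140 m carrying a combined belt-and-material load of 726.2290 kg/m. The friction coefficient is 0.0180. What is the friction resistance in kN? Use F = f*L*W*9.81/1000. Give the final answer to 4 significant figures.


F = 0.0180 * 1018.7140 * 726.2290 * 9.81 / 1000
F = 130.6 kN


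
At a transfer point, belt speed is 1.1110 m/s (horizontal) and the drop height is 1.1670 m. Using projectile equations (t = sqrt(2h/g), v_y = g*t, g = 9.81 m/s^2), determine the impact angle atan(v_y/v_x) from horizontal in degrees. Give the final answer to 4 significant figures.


t = sqrt(2*1.1670/9.81) = 0.487771 s
v_y = 9.81 * 0.487771 = 4.78503 m/s
angle = atan(4.78503 / 1.1110) = 76.93 deg


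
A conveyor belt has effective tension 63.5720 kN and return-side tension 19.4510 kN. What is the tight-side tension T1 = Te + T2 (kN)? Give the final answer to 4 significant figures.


T1 = Te + T2 = 63.5720 + 19.4510
T1 = 83.02 kN
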